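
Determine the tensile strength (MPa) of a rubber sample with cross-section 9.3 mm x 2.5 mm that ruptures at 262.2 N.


Area = width * thickness = 9.3 * 2.5 = 23.25 mm^2
TS = force / area = 262.2 / 23.25 = 11.28 MPa

11.28 MPa


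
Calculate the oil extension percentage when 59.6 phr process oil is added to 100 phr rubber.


Oil % = oil / (100 + oil) * 100
= 59.6 / (100 + 59.6) * 100
= 59.6 / 159.6 * 100
= 37.34%

37.34%


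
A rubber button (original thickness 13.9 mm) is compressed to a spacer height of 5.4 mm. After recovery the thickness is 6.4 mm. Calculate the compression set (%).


CS = (t0 - recovered) / (t0 - ts) * 100
= (13.9 - 6.4) / (13.9 - 5.4) * 100
= 7.5 / 8.5 * 100
= 88.2%

88.2%


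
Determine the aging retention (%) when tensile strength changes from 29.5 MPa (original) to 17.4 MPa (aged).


Retention = aged / original * 100
= 17.4 / 29.5 * 100
= 59.0%

59.0%


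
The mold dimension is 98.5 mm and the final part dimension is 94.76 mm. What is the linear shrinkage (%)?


Shrinkage = (mold - part) / mold * 100
= (98.5 - 94.76) / 98.5 * 100
= 3.74 / 98.5 * 100
= 3.8%

3.8%


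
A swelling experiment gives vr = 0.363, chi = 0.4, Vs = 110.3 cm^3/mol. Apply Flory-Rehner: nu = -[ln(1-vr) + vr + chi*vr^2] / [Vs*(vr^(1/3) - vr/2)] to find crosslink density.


ln(1 - vr) = ln(1 - 0.363) = -0.4510
Numerator = -((-0.4510) + 0.363 + 0.4 * 0.363^2) = 0.0353
Denominator = 110.3 * (0.363^(1/3) - 0.363/2) = 58.6630
nu = 0.0353 / 58.6630 = 6.0137e-04 mol/cm^3

6.0137e-04 mol/cm^3


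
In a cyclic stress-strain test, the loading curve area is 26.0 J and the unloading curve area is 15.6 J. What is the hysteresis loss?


Hysteresis loss = loading - unloading
= 26.0 - 15.6
= 10.4 J

10.4 J


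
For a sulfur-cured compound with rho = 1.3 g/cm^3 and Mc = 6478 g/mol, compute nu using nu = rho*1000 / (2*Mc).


nu = rho * 1000 / (2 * Mc)
nu = 1.3 * 1000 / (2 * 6478)
nu = 1300.0 / 12956
nu = 0.1003 mol/L

0.1003 mol/L


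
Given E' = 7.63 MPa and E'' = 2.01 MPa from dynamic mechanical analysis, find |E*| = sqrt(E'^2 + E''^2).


|E*| = sqrt(E'^2 + E''^2)
= sqrt(7.63^2 + 2.01^2)
= sqrt(58.2169 + 4.0401)
= 7.89 MPa

7.89 MPa


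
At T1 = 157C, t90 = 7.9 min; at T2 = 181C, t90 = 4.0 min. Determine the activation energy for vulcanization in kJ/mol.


T1 = 430.15 K, T2 = 454.15 K
1/T1 - 1/T2 = 1.2285e-04
ln(t1/t2) = ln(7.9/4.0) = 0.6806
Ea = 8.314 * 0.6806 / 1.2285e-04 = 46056.3804 J/mol
Ea = 46.06 kJ/mol

46.06 kJ/mol


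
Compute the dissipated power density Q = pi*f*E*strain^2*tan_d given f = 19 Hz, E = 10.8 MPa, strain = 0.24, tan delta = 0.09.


Q = pi * f * E * strain^2 * tan_d
= pi * 19 * 10.8 * 0.24^2 * 0.09
= pi * 19 * 10.8 * 0.0576 * 0.09
= 3.3419

Q = 3.3419


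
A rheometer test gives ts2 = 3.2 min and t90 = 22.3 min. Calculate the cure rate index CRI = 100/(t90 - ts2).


CRI = 100 / (t90 - ts2)
= 100 / (22.3 - 3.2)
= 100 / 19.1
= 5.24 min^-1

5.24 min^-1


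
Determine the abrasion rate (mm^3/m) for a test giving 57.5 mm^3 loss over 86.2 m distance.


Rate = volume_loss / distance
= 57.5 / 86.2
= 0.667 mm^3/m

0.667 mm^3/m


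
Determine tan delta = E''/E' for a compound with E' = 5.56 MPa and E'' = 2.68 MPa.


tan delta = E'' / E'
= 2.68 / 5.56
= 0.482

tan delta = 0.482


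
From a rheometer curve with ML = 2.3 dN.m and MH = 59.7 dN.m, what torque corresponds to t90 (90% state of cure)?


M90 = ML + 0.9 * (MH - ML)
M90 = 2.3 + 0.9 * (59.7 - 2.3)
M90 = 2.3 + 0.9 * 57.4
M90 = 53.96 dN.m

53.96 dN.m


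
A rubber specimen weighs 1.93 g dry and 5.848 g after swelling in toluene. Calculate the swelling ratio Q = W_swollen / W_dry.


Q = W_swollen / W_dry
Q = 5.848 / 1.93
Q = 3.03

Q = 3.03


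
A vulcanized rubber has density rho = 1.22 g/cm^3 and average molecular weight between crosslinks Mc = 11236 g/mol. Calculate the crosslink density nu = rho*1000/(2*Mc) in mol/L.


nu = rho * 1000 / (2 * Mc)
nu = 1.22 * 1000 / (2 * 11236)
nu = 1220.0 / 22472
nu = 0.0543 mol/L

0.0543 mol/L


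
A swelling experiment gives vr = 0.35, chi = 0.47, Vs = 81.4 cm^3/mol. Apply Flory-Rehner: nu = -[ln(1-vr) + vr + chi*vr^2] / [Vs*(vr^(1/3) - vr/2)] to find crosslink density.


ln(1 - vr) = ln(1 - 0.35) = -0.4308
Numerator = -((-0.4308) + 0.35 + 0.47 * 0.35^2) = 0.0232
Denominator = 81.4 * (0.35^(1/3) - 0.35/2) = 43.1200
nu = 0.0232 / 43.1200 = 5.3822e-04 mol/cm^3

5.3822e-04 mol/cm^3


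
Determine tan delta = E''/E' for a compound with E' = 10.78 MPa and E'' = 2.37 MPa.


tan delta = E'' / E'
= 2.37 / 10.78
= 0.2199

tan delta = 0.2199


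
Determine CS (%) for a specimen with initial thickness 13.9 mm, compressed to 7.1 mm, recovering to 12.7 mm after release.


CS = (t0 - recovered) / (t0 - ts) * 100
= (13.9 - 12.7) / (13.9 - 7.1) * 100
= 1.2 / 6.8 * 100
= 17.6%

17.6%


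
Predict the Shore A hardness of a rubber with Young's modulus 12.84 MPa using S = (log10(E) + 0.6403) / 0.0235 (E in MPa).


log10(E) = 0.0235*S - 0.6403  =>  S = (log10(E) + 0.6403) / 0.0235
log10(12.84) = 1.108565
S = (1.108565 + 0.6403) / 0.0235 = 1.748865 / 0.0235
S = 74.4

Shore A = 74.4


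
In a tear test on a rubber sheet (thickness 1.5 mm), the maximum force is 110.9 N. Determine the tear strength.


Tear strength = force / thickness
= 110.9 / 1.5
= 73.93 N/mm

73.93 N/mm


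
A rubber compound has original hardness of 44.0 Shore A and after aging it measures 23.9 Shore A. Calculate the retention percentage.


Retention = aged / original * 100
= 23.9 / 44.0 * 100
= 54.3%

54.3%


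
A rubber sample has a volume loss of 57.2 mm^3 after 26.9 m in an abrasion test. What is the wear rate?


Rate = volume_loss / distance
= 57.2 / 26.9
= 2.126 mm^3/m

2.126 mm^3/m


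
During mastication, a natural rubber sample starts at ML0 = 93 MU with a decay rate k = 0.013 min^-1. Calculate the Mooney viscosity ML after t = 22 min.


ML = ML0 * exp(-k * t)
ML = 93 * exp(-0.013 * 22)
ML = 93 * 0.7513
ML = 69.87 MU

69.87 MU


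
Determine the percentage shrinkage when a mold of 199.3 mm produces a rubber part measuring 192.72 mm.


Shrinkage = (mold - part) / mold * 100
= (199.3 - 192.72) / 199.3 * 100
= 6.58 / 199.3 * 100
= 3.3%

3.3%


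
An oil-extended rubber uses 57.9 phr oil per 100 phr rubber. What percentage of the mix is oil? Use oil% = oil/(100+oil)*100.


Oil % = oil / (100 + oil) * 100
= 57.9 / (100 + 57.9) * 100
= 57.9 / 157.9 * 100
= 36.67%

36.67%


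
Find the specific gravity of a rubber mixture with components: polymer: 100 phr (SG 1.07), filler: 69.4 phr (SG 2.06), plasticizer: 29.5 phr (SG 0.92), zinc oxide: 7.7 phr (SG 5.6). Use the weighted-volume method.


Sum of weights = 206.6
Volume contributions:
  polymer: 100/1.07 = 93.4579
  filler: 69.4/2.06 = 33.6893
  plasticizer: 29.5/0.92 = 32.0652
  zinc oxide: 7.7/5.6 = 1.3750
Sum of volumes = 160.5875
SG = 206.6 / 160.5875 = 1.287

SG = 1.287


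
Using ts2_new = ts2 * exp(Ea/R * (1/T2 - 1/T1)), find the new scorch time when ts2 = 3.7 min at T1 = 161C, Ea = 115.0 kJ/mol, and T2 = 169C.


Convert temperatures: T1 = 161 + 273.15 = 434.15 K, T2 = 169 + 273.15 = 442.15 K
ts2_new = 3.7 * exp(115000 / 8.314 * (1/442.15 - 1/434.15))
1/T2 - 1/T1 = -4.1675e-05
ts2_new = 2.08 min

2.08 min


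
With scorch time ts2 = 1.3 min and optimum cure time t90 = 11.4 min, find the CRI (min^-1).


CRI = 100 / (t90 - ts2)
= 100 / (11.4 - 1.3)
= 100 / 10.1
= 9.9 min^-1

9.9 min^-1


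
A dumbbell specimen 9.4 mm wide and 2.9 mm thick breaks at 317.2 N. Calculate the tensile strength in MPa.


Area = width * thickness = 9.4 * 2.9 = 27.26 mm^2
TS = force / area = 317.2 / 27.26 = 11.64 MPa

11.64 MPa


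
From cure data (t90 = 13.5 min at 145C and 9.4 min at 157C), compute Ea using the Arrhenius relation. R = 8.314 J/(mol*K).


T1 = 418.15 K, T2 = 430.15 K
1/T1 - 1/T2 = 6.6716e-05
ln(t1/t2) = ln(13.5/9.4) = 0.3620
Ea = 8.314 * 0.3620 / 6.6716e-05 = 45109.2258 J/mol
Ea = 45.11 kJ/mol

45.11 kJ/mol


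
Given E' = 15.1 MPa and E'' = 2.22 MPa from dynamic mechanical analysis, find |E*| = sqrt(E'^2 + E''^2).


|E*| = sqrt(E'^2 + E''^2)
= sqrt(15.1^2 + 2.22^2)
= sqrt(228.0100 + 4.9284)
= 15.262 MPa

15.262 MPa


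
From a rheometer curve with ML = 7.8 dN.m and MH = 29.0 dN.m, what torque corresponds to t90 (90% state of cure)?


M90 = ML + 0.9 * (MH - ML)
M90 = 7.8 + 0.9 * (29.0 - 7.8)
M90 = 7.8 + 0.9 * 21.2
M90 = 26.88 dN.m

26.88 dN.m


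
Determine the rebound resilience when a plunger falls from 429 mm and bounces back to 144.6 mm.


Resilience = h_rebound / h_drop * 100
= 144.6 / 429 * 100
= 33.7%

33.7%


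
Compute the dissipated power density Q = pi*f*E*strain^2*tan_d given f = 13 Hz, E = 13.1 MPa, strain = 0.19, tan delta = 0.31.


Q = pi * f * E * strain^2 * tan_d
= pi * 13 * 13.1 * 0.19^2 * 0.31
= pi * 13 * 13.1 * 0.0361 * 0.31
= 5.9873

Q = 5.9873


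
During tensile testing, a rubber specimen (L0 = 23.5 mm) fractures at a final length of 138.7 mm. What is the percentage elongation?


Elongation = (Lf - L0) / L0 * 100
= (138.7 - 23.5) / 23.5 * 100
= 115.2 / 23.5 * 100
= 490.2%

490.2%


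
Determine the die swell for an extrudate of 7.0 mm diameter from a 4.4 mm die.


Die swell ratio = D_extrudate / D_die
= 7.0 / 4.4
= 1.591

Die swell = 1.591


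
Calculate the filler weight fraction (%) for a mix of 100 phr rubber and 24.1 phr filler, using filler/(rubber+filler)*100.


Filler % = filler / (rubber + filler) * 100
= 24.1 / (100 + 24.1) * 100
= 24.1 / 124.1 * 100
= 19.42%

19.42%


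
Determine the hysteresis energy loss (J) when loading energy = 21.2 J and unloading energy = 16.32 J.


Hysteresis loss = loading - unloading
= 21.2 - 16.32
= 4.88 J

4.88 J


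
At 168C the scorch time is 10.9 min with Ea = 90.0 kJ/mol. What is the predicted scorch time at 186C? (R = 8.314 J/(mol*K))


Convert temperatures: T1 = 168 + 273.15 = 441.15 K, T2 = 186 + 273.15 = 459.15 K
ts2_new = 10.9 * exp(90000 / 8.314 * (1/459.15 - 1/441.15))
1/T2 - 1/T1 = -8.8865e-05
ts2_new = 4.17 min

4.17 min


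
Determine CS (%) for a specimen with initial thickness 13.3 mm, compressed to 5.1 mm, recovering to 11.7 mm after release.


CS = (t0 - recovered) / (t0 - ts) * 100
= (13.3 - 11.7) / (13.3 - 5.1) * 100
= 1.6 / 8.2 * 100
= 19.5%

19.5%


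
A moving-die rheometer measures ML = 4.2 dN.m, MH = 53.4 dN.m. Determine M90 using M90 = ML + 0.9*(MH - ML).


M90 = ML + 0.9 * (MH - ML)
M90 = 4.2 + 0.9 * (53.4 - 4.2)
M90 = 4.2 + 0.9 * 49.2
M90 = 48.48 dN.m

48.48 dN.m


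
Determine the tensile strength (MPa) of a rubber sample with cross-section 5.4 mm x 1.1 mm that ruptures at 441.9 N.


Area = width * thickness = 5.4 * 1.1 = 5.94 mm^2
TS = force / area = 441.9 / 5.94 = 74.39 MPa

74.39 MPa


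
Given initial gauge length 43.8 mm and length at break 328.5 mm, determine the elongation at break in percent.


Elongation = (Lf - L0) / L0 * 100
= (328.5 - 43.8) / 43.8 * 100
= 284.7 / 43.8 * 100
= 650.0%

650.0%


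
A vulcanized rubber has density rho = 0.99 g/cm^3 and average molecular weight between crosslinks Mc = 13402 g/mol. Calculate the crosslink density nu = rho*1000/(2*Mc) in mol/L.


nu = rho * 1000 / (2 * Mc)
nu = 0.99 * 1000 / (2 * 13402)
nu = 990.0 / 26804
nu = 0.0369 mol/L

0.0369 mol/L


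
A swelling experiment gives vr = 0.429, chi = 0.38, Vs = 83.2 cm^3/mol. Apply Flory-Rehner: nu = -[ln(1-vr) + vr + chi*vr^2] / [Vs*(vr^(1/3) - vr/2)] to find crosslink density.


ln(1 - vr) = ln(1 - 0.429) = -0.5604
Numerator = -((-0.5604) + 0.429 + 0.38 * 0.429^2) = 0.0614
Denominator = 83.2 * (0.429^(1/3) - 0.429/2) = 44.9029
nu = 0.0614 / 44.9029 = 0.0014 mol/cm^3

0.0014 mol/cm^3


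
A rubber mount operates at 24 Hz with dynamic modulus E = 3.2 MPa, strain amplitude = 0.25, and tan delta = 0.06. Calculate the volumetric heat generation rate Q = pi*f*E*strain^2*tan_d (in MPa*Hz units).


Q = pi * f * E * strain^2 * tan_d
= pi * 24 * 3.2 * 0.25^2 * 0.06
= pi * 24 * 3.2 * 0.0625 * 0.06
= 0.9048

Q = 0.9048


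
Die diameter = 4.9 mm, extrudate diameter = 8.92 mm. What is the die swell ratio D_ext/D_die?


Die swell ratio = D_extrudate / D_die
= 8.92 / 4.9
= 1.82

Die swell = 1.82


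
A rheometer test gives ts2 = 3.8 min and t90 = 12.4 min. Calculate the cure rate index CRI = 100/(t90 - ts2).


CRI = 100 / (t90 - ts2)
= 100 / (12.4 - 3.8)
= 100 / 8.6
= 11.63 min^-1

11.63 min^-1


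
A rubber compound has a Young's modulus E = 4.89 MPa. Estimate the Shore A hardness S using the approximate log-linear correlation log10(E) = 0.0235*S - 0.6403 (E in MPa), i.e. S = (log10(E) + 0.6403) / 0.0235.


log10(E) = 0.0235*S - 0.6403  =>  S = (log10(E) + 0.6403) / 0.0235
log10(4.89) = 0.689309
S = (0.689309 + 0.6403) / 0.0235 = 1.329609 / 0.0235
S = 56.6

Shore A = 56.6


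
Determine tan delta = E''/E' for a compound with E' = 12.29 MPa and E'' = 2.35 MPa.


tan delta = E'' / E'
= 2.35 / 12.29
= 0.1912

tan delta = 0.1912


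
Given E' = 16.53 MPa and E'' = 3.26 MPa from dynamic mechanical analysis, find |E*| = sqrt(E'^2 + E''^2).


|E*| = sqrt(E'^2 + E''^2)
= sqrt(16.53^2 + 3.26^2)
= sqrt(273.2409 + 10.6276)
= 16.848 MPa

16.848 MPa


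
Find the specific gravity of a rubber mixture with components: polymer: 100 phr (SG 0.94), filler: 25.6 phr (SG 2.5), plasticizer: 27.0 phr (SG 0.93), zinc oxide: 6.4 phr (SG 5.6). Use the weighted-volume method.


Sum of weights = 159.0
Volume contributions:
  polymer: 100/0.94 = 106.3830
  filler: 25.6/2.5 = 10.2400
  plasticizer: 27.0/0.93 = 29.0323
  zinc oxide: 6.4/5.6 = 1.1429
Sum of volumes = 146.7981
SG = 159.0 / 146.7981 = 1.083

SG = 1.083


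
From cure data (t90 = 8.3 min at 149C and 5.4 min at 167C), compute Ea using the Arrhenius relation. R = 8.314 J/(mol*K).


T1 = 422.15 K, T2 = 440.15 K
1/T1 - 1/T2 = 9.6874e-05
ln(t1/t2) = ln(8.3/5.4) = 0.4299
Ea = 8.314 * 0.4299 / 9.6874e-05 = 36891.6921 J/mol
Ea = 36.89 kJ/mol

36.89 kJ/mol


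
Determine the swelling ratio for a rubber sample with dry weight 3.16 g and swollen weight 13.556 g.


Q = W_swollen / W_dry
Q = 13.556 / 3.16
Q = 4.29

Q = 4.29


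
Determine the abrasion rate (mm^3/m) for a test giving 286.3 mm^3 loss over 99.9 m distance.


Rate = volume_loss / distance
= 286.3 / 99.9
= 2.866 mm^3/m

2.866 mm^3/m


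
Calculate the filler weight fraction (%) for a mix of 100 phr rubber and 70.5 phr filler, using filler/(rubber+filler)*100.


Filler % = filler / (rubber + filler) * 100
= 70.5 / (100 + 70.5) * 100
= 70.5 / 170.5 * 100
= 41.35%

41.35%


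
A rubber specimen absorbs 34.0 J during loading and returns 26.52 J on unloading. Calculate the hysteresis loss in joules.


Hysteresis loss = loading - unloading
= 34.0 - 26.52
= 7.48 J

7.48 J


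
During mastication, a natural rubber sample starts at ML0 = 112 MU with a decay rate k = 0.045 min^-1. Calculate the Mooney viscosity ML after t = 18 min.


ML = ML0 * exp(-k * t)
ML = 112 * exp(-0.045 * 18)
ML = 112 * 0.4449
ML = 49.82 MU

49.82 MU


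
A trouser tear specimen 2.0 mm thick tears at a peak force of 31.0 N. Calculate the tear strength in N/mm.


Tear strength = force / thickness
= 31.0 / 2.0
= 15.5 N/mm

15.5 N/mm


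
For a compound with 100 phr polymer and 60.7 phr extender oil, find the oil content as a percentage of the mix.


Oil % = oil / (100 + oil) * 100
= 60.7 / (100 + 60.7) * 100
= 60.7 / 160.7 * 100
= 37.77%

37.77%


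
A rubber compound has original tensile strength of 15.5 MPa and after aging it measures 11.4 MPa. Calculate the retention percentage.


Retention = aged / original * 100
= 11.4 / 15.5 * 100
= 73.5%

73.5%


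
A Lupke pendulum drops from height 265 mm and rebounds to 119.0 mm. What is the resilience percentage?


Resilience = h_rebound / h_drop * 100
= 119.0 / 265 * 100
= 44.9%

44.9%


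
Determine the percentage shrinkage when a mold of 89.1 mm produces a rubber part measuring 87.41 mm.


Shrinkage = (mold - part) / mold * 100
= (89.1 - 87.41) / 89.1 * 100
= 1.69 / 89.1 * 100
= 1.9%

1.9%


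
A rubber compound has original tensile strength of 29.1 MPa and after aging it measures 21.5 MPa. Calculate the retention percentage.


Retention = aged / original * 100
= 21.5 / 29.1 * 100
= 73.9%

73.9%


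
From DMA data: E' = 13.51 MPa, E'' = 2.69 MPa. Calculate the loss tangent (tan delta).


tan delta = E'' / E'
= 2.69 / 13.51
= 0.1991

tan delta = 0.1991


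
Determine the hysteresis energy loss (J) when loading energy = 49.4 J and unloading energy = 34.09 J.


Hysteresis loss = loading - unloading
= 49.4 - 34.09
= 15.31 J

15.31 J


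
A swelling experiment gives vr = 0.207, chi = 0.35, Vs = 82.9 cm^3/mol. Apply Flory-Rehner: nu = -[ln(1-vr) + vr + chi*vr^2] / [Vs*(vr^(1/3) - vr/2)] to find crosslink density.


ln(1 - vr) = ln(1 - 0.207) = -0.2319
Numerator = -((-0.2319) + 0.207 + 0.35 * 0.207^2) = 0.0099
Denominator = 82.9 * (0.207^(1/3) - 0.207/2) = 40.4592
nu = 0.0099 / 40.4592 = 2.4555e-04 mol/cm^3

2.4555e-04 mol/cm^3


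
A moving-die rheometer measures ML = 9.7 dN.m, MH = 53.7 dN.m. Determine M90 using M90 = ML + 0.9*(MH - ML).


M90 = ML + 0.9 * (MH - ML)
M90 = 9.7 + 0.9 * (53.7 - 9.7)
M90 = 9.7 + 0.9 * 44.0
M90 = 49.3 dN.m

49.3 dN.m


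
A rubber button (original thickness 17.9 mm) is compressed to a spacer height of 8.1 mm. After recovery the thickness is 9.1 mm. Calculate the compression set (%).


CS = (t0 - recovered) / (t0 - ts) * 100
= (17.9 - 9.1) / (17.9 - 8.1) * 100
= 8.8 / 9.8 * 100
= 89.8%

89.8%


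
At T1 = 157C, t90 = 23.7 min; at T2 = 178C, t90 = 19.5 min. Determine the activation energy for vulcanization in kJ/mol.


T1 = 430.15 K, T2 = 451.15 K
1/T1 - 1/T2 = 1.0821e-04
ln(t1/t2) = ln(23.7/19.5) = 0.1951
Ea = 8.314 * 0.1951 / 1.0821e-04 = 14986.5315 J/mol
Ea = 14.99 kJ/mol

14.99 kJ/mol


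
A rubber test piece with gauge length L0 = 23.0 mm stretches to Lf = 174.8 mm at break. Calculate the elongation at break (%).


Elongation = (Lf - L0) / L0 * 100
= (174.8 - 23.0) / 23.0 * 100
= 151.8 / 23.0 * 100
= 660.0%

660.0%


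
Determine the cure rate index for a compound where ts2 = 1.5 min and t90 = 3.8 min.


CRI = 100 / (t90 - ts2)
= 100 / (3.8 - 1.5)
= 100 / 2.3
= 43.48 min^-1

43.48 min^-1


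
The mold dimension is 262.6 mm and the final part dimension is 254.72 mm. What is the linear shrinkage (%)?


Shrinkage = (mold - part) / mold * 100
= (262.6 - 254.72) / 262.6 * 100
= 7.88 / 262.6 * 100
= 3.0%

3.0%


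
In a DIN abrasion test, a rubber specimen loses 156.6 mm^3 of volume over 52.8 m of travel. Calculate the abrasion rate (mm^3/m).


Rate = volume_loss / distance
= 156.6 / 52.8
= 2.966 mm^3/m

2.966 mm^3/m


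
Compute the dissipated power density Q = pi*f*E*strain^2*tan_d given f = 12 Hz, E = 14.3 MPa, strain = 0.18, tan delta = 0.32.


Q = pi * f * E * strain^2 * tan_d
= pi * 12 * 14.3 * 0.18^2 * 0.32
= pi * 12 * 14.3 * 0.0324 * 0.32
= 5.5894

Q = 5.5894


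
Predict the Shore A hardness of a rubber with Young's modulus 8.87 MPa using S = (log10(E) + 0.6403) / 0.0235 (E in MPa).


log10(E) = 0.0235*S - 0.6403  =>  S = (log10(E) + 0.6403) / 0.0235
log10(8.87) = 0.947924
S = (0.947924 + 0.6403) / 0.0235 = 1.588224 / 0.0235
S = 67.6

Shore A = 67.6


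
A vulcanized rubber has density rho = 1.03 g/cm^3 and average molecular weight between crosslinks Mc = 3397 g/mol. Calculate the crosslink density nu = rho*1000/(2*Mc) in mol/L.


nu = rho * 1000 / (2 * Mc)
nu = 1.03 * 1000 / (2 * 3397)
nu = 1030.0 / 6794
nu = 0.1516 mol/L

0.1516 mol/L


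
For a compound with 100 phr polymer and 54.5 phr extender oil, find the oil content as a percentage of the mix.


Oil % = oil / (100 + oil) * 100
= 54.5 / (100 + 54.5) * 100
= 54.5 / 154.5 * 100
= 35.28%

35.28%


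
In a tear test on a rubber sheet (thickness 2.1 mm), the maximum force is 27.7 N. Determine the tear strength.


Tear strength = force / thickness
= 27.7 / 2.1
= 13.19 N/mm

13.19 N/mm


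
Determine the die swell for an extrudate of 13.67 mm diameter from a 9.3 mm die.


Die swell ratio = D_extrudate / D_die
= 13.67 / 9.3
= 1.47

Die swell = 1.47


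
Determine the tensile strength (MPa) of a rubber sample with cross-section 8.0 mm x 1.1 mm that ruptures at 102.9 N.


Area = width * thickness = 8.0 * 1.1 = 8.8 mm^2
TS = force / area = 102.9 / 8.8 = 11.69 MPa

11.69 MPa


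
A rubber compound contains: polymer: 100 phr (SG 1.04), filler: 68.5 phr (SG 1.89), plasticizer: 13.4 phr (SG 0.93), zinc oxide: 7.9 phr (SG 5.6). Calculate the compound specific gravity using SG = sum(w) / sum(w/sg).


Sum of weights = 189.8
Volume contributions:
  polymer: 100/1.04 = 96.1538
  filler: 68.5/1.89 = 36.2434
  plasticizer: 13.4/0.93 = 14.4086
  zinc oxide: 7.9/5.6 = 1.4107
Sum of volumes = 148.2165
SG = 189.8 / 148.2165 = 1.281

SG = 1.281


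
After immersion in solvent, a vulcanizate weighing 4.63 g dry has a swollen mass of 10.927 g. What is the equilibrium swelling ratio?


Q = W_swollen / W_dry
Q = 10.927 / 4.63
Q = 2.36

Q = 2.36


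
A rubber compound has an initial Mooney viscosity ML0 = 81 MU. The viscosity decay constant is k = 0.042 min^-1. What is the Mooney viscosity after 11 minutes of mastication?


ML = ML0 * exp(-k * t)
ML = 81 * exp(-0.042 * 11)
ML = 81 * 0.6300
ML = 51.03 MU

51.03 MU


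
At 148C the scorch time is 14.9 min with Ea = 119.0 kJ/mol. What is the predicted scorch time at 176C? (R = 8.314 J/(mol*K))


Convert temperatures: T1 = 148 + 273.15 = 421.15 K, T2 = 176 + 273.15 = 449.15 K
ts2_new = 14.9 * exp(119000 / 8.314 * (1/449.15 - 1/421.15))
1/T2 - 1/T1 = -1.4802e-04
ts2_new = 1.79 min

1.79 min


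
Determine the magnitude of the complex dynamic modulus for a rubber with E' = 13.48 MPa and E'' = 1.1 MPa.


|E*| = sqrt(E'^2 + E''^2)
= sqrt(13.48^2 + 1.1^2)
= sqrt(181.7104 + 1.2100)
= 13.525 MPa

13.525 MPa


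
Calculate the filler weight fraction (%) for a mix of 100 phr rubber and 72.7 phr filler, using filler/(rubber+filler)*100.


Filler % = filler / (rubber + filler) * 100
= 72.7 / (100 + 72.7) * 100
= 72.7 / 172.7 * 100
= 42.1%

42.1%


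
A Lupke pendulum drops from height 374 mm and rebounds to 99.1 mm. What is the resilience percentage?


Resilience = h_rebound / h_drop * 100
= 99.1 / 374 * 100
= 26.5%

26.5%


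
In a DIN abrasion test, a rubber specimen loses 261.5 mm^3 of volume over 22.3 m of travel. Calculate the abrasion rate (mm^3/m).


Rate = volume_loss / distance
= 261.5 / 22.3
= 11.726 mm^3/m

11.726 mm^3/m


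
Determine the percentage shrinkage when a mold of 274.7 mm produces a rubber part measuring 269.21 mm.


Shrinkage = (mold - part) / mold * 100
= (274.7 - 269.21) / 274.7 * 100
= 5.49 / 274.7 * 100
= 2.0%

2.0%


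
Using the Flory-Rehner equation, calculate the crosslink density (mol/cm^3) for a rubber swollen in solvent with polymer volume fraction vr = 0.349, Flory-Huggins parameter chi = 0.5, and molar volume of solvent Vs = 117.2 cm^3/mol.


ln(1 - vr) = ln(1 - 0.349) = -0.4292
Numerator = -((-0.4292) + 0.349 + 0.5 * 0.349^2) = 0.0193
Denominator = 117.2 * (0.349^(1/3) - 0.349/2) = 62.0642
nu = 0.0193 / 62.0642 = 3.1170e-04 mol/cm^3

3.1170e-04 mol/cm^3


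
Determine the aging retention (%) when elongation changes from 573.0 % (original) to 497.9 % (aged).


Retention = aged / original * 100
= 497.9 / 573.0 * 100
= 86.9%

86.9%


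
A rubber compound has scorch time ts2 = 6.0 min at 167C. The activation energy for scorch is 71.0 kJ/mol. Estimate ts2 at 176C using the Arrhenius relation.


Convert temperatures: T1 = 167 + 273.15 = 440.15 K, T2 = 176 + 273.15 = 449.15 K
ts2_new = 6.0 * exp(71000 / 8.314 * (1/449.15 - 1/440.15))
1/T2 - 1/T1 = -4.5525e-05
ts2_new = 4.07 min

4.07 min


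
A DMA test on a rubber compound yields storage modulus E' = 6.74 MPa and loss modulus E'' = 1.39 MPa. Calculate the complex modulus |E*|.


|E*| = sqrt(E'^2 + E''^2)
= sqrt(6.74^2 + 1.39^2)
= sqrt(45.4276 + 1.9321)
= 6.882 MPa

6.882 MPa


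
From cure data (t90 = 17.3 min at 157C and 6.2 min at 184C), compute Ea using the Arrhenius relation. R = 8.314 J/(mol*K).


T1 = 430.15 K, T2 = 457.15 K
1/T1 - 1/T2 = 1.3730e-04
ln(t1/t2) = ln(17.3/6.2) = 1.0262
Ea = 8.314 * 1.0262 / 1.3730e-04 = 62135.3584 J/mol
Ea = 62.14 kJ/mol

62.14 kJ/mol


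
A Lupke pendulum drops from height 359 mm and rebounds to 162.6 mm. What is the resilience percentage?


Resilience = h_rebound / h_drop * 100
= 162.6 / 359 * 100
= 45.3%

45.3%


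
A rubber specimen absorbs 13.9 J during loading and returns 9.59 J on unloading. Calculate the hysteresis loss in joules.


Hysteresis loss = loading - unloading
= 13.9 - 9.59
= 4.31 J

4.31 J


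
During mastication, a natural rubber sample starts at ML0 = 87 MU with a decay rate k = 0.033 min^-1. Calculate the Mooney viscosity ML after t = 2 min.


ML = ML0 * exp(-k * t)
ML = 87 * exp(-0.033 * 2)
ML = 87 * 0.9361
ML = 81.44 MU

81.44 MU


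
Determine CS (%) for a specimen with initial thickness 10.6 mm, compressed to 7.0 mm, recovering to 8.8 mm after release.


CS = (t0 - recovered) / (t0 - ts) * 100
= (10.6 - 8.8) / (10.6 - 7.0) * 100
= 1.8 / 3.6 * 100
= 50.0%

50.0%


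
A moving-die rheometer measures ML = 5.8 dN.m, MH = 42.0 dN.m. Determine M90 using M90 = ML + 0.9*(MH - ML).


M90 = ML + 0.9 * (MH - ML)
M90 = 5.8 + 0.9 * (42.0 - 5.8)
M90 = 5.8 + 0.9 * 36.2
M90 = 38.38 dN.m

38.38 dN.m


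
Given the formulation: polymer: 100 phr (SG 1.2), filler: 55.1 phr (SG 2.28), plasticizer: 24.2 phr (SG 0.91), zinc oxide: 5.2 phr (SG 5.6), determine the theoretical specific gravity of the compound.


Sum of weights = 184.5
Volume contributions:
  polymer: 100/1.2 = 83.3333
  filler: 55.1/2.28 = 24.1667
  plasticizer: 24.2/0.91 = 26.5934
  zinc oxide: 5.2/5.6 = 0.9286
Sum of volumes = 135.0220
SG = 184.5 / 135.0220 = 1.366

SG = 1.366


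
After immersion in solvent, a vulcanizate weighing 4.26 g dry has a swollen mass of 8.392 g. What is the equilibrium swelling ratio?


Q = W_swollen / W_dry
Q = 8.392 / 4.26
Q = 1.97

Q = 1.97


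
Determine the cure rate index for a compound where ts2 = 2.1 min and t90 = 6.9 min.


CRI = 100 / (t90 - ts2)
= 100 / (6.9 - 2.1)
= 100 / 4.8
= 20.83 min^-1

20.83 min^-1


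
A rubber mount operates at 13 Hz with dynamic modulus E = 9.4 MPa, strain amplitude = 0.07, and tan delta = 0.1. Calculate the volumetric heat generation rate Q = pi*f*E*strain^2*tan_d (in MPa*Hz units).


Q = pi * f * E * strain^2 * tan_d
= pi * 13 * 9.4 * 0.07^2 * 0.1
= pi * 13 * 9.4 * 0.0049 * 0.1
= 0.1881

Q = 0.1881


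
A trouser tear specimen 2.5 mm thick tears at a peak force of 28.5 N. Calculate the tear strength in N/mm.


Tear strength = force / thickness
= 28.5 / 2.5
= 11.4 N/mm

11.4 N/mm


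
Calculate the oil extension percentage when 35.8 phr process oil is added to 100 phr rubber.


Oil % = oil / (100 + oil) * 100
= 35.8 / (100 + 35.8) * 100
= 35.8 / 135.8 * 100
= 26.36%

26.36%


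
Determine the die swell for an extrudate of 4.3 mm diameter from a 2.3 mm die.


Die swell ratio = D_extrudate / D_die
= 4.3 / 2.3
= 1.87

Die swell = 1.87


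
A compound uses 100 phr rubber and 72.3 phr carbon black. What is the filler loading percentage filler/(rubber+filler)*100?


Filler % = filler / (rubber + filler) * 100
= 72.3 / (100 + 72.3) * 100
= 72.3 / 172.3 * 100
= 41.96%

41.96%


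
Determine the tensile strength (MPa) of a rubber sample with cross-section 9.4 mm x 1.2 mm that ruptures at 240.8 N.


Area = width * thickness = 9.4 * 1.2 = 11.28 mm^2
TS = force / area = 240.8 / 11.28 = 21.35 MPa

21.35 MPa


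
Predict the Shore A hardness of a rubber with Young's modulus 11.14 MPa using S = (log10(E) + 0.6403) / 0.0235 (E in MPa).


log10(E) = 0.0235*S - 0.6403  =>  S = (log10(E) + 0.6403) / 0.0235
log10(11.14) = 1.046885
S = (1.046885 + 0.6403) / 0.0235 = 1.687185 / 0.0235
S = 71.8

Shore A = 71.8


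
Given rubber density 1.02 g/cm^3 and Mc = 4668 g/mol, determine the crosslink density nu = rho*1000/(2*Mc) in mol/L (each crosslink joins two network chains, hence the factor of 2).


nu = rho * 1000 / (2 * Mc)
nu = 1.02 * 1000 / (2 * 4668)
nu = 1020.0 / 9336
nu = 0.1093 mol/L

0.1093 mol/L


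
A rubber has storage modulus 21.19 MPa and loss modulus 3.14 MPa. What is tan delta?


tan delta = E'' / E'
= 3.14 / 21.19
= 0.1482

tan delta = 0.1482


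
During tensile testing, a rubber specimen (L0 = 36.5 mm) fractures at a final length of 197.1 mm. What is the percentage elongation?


Elongation = (Lf - L0) / L0 * 100
= (197.1 - 36.5) / 36.5 * 100
= 160.6 / 36.5 * 100
= 440.0%

440.0%


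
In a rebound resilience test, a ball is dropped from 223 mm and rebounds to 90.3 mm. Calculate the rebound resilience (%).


Resilience = h_rebound / h_drop * 100
= 90.3 / 223 * 100
= 40.5%

40.5%


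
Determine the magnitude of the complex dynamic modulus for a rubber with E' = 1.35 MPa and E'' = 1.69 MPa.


|E*| = sqrt(E'^2 + E''^2)
= sqrt(1.35^2 + 1.69^2)
= sqrt(1.8225 + 2.8561)
= 2.163 MPa

2.163 MPa


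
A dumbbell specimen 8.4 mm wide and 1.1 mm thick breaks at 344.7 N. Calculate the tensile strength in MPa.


Area = width * thickness = 8.4 * 1.1 = 9.24 mm^2
TS = force / area = 344.7 / 9.24 = 37.31 MPa

37.31 MPa


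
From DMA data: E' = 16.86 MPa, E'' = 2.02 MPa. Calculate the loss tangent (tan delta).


tan delta = E'' / E'
= 2.02 / 16.86
= 0.1198

tan delta = 0.1198


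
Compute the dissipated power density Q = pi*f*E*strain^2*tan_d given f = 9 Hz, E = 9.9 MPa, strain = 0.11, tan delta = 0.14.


Q = pi * f * E * strain^2 * tan_d
= pi * 9 * 9.9 * 0.11^2 * 0.14
= pi * 9 * 9.9 * 0.0121 * 0.14
= 0.4742

Q = 0.4742


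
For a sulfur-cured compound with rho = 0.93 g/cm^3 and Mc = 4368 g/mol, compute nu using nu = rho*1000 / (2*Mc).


nu = rho * 1000 / (2 * Mc)
nu = 0.93 * 1000 / (2 * 4368)
nu = 930.0 / 8736
nu = 0.1065 mol/L

0.1065 mol/L


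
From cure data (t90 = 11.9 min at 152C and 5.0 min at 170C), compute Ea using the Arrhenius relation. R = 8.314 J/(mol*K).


T1 = 425.15 K, T2 = 443.15 K
1/T1 - 1/T2 = 9.5539e-05
ln(t1/t2) = ln(11.9/5.0) = 0.8671
Ea = 8.314 * 0.8671 / 9.5539e-05 = 75457.0605 J/mol
Ea = 75.46 kJ/mol

75.46 kJ/mol


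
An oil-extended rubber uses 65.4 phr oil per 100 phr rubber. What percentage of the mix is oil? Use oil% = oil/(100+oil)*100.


Oil % = oil / (100 + oil) * 100
= 65.4 / (100 + 65.4) * 100
= 65.4 / 165.4 * 100
= 39.54%

39.54%


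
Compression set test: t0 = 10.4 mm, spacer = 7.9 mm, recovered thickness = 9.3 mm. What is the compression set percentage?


CS = (t0 - recovered) / (t0 - ts) * 100
= (10.4 - 9.3) / (10.4 - 7.9) * 100
= 1.1 / 2.5 * 100
= 44.0%

44.0%


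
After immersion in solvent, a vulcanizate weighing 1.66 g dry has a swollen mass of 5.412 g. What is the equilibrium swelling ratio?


Q = W_swollen / W_dry
Q = 5.412 / 1.66
Q = 3.26

Q = 3.26


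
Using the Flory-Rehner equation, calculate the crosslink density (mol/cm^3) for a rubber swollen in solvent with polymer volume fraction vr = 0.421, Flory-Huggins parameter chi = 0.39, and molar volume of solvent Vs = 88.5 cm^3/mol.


ln(1 - vr) = ln(1 - 0.421) = -0.5465
Numerator = -((-0.5465) + 0.421 + 0.39 * 0.421^2) = 0.0563
Denominator = 88.5 * (0.421^(1/3) - 0.421/2) = 47.6998
nu = 0.0563 / 47.6998 = 0.0012 mol/cm^3

0.0012 mol/cm^3


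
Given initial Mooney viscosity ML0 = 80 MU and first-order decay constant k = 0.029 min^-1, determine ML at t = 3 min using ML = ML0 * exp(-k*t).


ML = ML0 * exp(-k * t)
ML = 80 * exp(-0.029 * 3)
ML = 80 * 0.9167
ML = 73.33 MU

73.33 MU


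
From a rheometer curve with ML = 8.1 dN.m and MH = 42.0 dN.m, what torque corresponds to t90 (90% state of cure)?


M90 = ML + 0.9 * (MH - ML)
M90 = 8.1 + 0.9 * (42.0 - 8.1)
M90 = 8.1 + 0.9 * 33.9
M90 = 38.61 dN.m

38.61 dN.m


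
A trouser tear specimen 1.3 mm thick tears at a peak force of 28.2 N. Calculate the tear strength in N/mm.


Tear strength = force / thickness
= 28.2 / 1.3
= 21.69 N/mm

21.69 N/mm


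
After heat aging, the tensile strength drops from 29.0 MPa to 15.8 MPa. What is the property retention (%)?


Retention = aged / original * 100
= 15.8 / 29.0 * 100
= 54.5%

54.5%


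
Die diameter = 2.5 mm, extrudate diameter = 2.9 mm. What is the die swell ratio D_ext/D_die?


Die swell ratio = D_extrudate / D_die
= 2.9 / 2.5
= 1.16

Die swell = 1.16


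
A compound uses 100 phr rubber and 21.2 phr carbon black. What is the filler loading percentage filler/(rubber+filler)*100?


Filler % = filler / (rubber + filler) * 100
= 21.2 / (100 + 21.2) * 100
= 21.2 / 121.2 * 100
= 17.49%

17.49%


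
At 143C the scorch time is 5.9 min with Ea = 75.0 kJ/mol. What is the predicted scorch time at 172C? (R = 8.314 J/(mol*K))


Convert temperatures: T1 = 143 + 273.15 = 416.15 K, T2 = 172 + 273.15 = 445.15 K
ts2_new = 5.9 * exp(75000 / 8.314 * (1/445.15 - 1/416.15))
1/T2 - 1/T1 = -1.5655e-04
ts2_new = 1.44 min

1.44 min


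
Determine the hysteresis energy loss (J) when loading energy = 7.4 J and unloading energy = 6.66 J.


Hysteresis loss = loading - unloading
= 7.4 - 6.66
= 0.74 J

0.74 J


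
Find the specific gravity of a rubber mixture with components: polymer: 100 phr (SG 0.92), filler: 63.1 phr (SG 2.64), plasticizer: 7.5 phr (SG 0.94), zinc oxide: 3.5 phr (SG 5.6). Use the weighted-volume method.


Sum of weights = 174.1
Volume contributions:
  polymer: 100/0.92 = 108.6957
  filler: 63.1/2.64 = 23.9015
  plasticizer: 7.5/0.94 = 7.9787
  zinc oxide: 3.5/5.6 = 0.6250
Sum of volumes = 141.2009
SG = 174.1 / 141.2009 = 1.233

SG = 1.233


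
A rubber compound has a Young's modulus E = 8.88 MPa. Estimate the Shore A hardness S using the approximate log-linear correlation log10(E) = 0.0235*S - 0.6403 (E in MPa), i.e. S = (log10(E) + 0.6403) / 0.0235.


log10(E) = 0.0235*S - 0.6403  =>  S = (log10(E) + 0.6403) / 0.0235
log10(8.88) = 0.948413
S = (0.948413 + 0.6403) / 0.0235 = 1.588713 / 0.0235
S = 67.6

Shore A = 67.6


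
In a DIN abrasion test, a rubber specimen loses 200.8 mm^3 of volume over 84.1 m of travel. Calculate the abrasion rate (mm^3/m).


Rate = volume_loss / distance
= 200.8 / 84.1
= 2.388 mm^3/m

2.388 mm^3/m


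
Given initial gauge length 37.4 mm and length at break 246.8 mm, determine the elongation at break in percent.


Elongation = (Lf - L0) / L0 * 100
= (246.8 - 37.4) / 37.4 * 100
= 209.4 / 37.4 * 100
= 559.9%

559.9%


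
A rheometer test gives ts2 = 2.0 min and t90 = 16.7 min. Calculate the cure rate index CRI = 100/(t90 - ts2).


CRI = 100 / (t90 - ts2)
= 100 / (16.7 - 2.0)
= 100 / 14.7
= 6.8 min^-1

6.8 min^-1


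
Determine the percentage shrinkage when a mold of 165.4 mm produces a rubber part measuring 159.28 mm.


Shrinkage = (mold - part) / mold * 100
= (165.4 - 159.28) / 165.4 * 100
= 6.12 / 165.4 * 100
= 3.7%

3.7%


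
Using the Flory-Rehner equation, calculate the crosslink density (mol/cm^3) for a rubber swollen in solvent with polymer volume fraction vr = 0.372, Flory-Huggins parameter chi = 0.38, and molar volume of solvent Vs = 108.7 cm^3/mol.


ln(1 - vr) = ln(1 - 0.372) = -0.4652
Numerator = -((-0.4652) + 0.372 + 0.38 * 0.372^2) = 0.0406
Denominator = 108.7 * (0.372^(1/3) - 0.372/2) = 57.9585
nu = 0.0406 / 57.9585 = 7.0101e-04 mol/cm^3

7.0101e-04 mol/cm^3


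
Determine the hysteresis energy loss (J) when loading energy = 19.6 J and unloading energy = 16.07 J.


Hysteresis loss = loading - unloading
= 19.6 - 16.07
= 3.53 J

3.53 J


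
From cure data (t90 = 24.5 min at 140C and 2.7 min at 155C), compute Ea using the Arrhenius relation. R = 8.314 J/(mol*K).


T1 = 413.15 K, T2 = 428.15 K
1/T1 - 1/T2 = 8.4798e-05
ln(t1/t2) = ln(24.5/2.7) = 2.2054
Ea = 8.314 * 2.2054 / 8.4798e-05 = 216229.0499 J/mol
Ea = 216.23 kJ/mol

216.23 kJ/mol


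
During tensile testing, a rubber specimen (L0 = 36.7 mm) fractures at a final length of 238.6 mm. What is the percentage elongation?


Elongation = (Lf - L0) / L0 * 100
= (238.6 - 36.7) / 36.7 * 100
= 201.9 / 36.7 * 100
= 550.1%

550.1%


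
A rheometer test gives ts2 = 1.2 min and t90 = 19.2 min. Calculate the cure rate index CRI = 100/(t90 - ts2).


CRI = 100 / (t90 - ts2)
= 100 / (19.2 - 1.2)
= 100 / 18.0
= 5.56 min^-1

5.56 min^-1


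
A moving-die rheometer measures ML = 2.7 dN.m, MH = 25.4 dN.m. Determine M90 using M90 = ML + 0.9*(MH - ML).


M90 = ML + 0.9 * (MH - ML)
M90 = 2.7 + 0.9 * (25.4 - 2.7)
M90 = 2.7 + 0.9 * 22.7
M90 = 23.13 dN.m

23.13 dN.m


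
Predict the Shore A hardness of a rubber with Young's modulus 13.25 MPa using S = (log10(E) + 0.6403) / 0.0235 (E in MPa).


log10(E) = 0.0235*S - 0.6403  =>  S = (log10(E) + 0.6403) / 0.0235
log10(13.25) = 1.122216
S = (1.122216 + 0.6403) / 0.0235 = 1.762516 / 0.0235
S = 75.0

Shore A = 75.0


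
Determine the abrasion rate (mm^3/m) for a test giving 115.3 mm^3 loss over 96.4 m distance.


Rate = volume_loss / distance
= 115.3 / 96.4
= 1.196 mm^3/m

1.196 mm^3/m


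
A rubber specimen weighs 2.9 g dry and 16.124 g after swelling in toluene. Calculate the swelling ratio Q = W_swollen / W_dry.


Q = W_swollen / W_dry
Q = 16.124 / 2.9
Q = 5.56

Q = 5.56


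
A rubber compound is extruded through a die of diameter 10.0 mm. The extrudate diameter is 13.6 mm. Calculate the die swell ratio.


Die swell ratio = D_extrudate / D_die
= 13.6 / 10.0
= 1.36

Die swell = 1.36


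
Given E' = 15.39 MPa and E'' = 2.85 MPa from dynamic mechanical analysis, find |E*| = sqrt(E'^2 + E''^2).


|E*| = sqrt(E'^2 + E''^2)
= sqrt(15.39^2 + 2.85^2)
= sqrt(236.8521 + 8.1225)
= 15.652 MPa

15.652 MPa


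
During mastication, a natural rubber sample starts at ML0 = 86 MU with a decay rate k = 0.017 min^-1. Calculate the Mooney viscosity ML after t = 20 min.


ML = ML0 * exp(-k * t)
ML = 86 * exp(-0.017 * 20)
ML = 86 * 0.7118
ML = 61.21 MU

61.21 MU


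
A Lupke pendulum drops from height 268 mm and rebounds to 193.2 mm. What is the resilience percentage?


Resilience = h_rebound / h_drop * 100
= 193.2 / 268 * 100
= 72.1%

72.1%


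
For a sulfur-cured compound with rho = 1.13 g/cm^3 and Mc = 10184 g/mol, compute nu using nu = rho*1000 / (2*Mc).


nu = rho * 1000 / (2 * Mc)
nu = 1.13 * 1000 / (2 * 10184)
nu = 1130.0 / 20368
nu = 0.0555 mol/L

0.0555 mol/L


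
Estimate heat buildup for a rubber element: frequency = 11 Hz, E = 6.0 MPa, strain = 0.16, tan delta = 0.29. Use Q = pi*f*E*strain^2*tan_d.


Q = pi * f * E * strain^2 * tan_d
= pi * 11 * 6.0 * 0.16^2 * 0.29
= pi * 11 * 6.0 * 0.0256 * 0.29
= 1.5393

Q = 1.5393


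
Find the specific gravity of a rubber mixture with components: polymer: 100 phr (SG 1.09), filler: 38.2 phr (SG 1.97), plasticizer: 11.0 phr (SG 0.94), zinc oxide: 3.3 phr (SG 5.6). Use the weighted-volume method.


Sum of weights = 152.5
Volume contributions:
  polymer: 100/1.09 = 91.7431
  filler: 38.2/1.97 = 19.3909
  plasticizer: 11.0/0.94 = 11.7021
  zinc oxide: 3.3/5.6 = 0.5893
Sum of volumes = 123.4254
SG = 152.5 / 123.4254 = 1.236

SG = 1.236


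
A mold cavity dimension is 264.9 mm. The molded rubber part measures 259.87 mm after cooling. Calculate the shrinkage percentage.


Shrinkage = (mold - part) / mold * 100
= (264.9 - 259.87) / 264.9 * 100
= 5.03 / 264.9 * 100
= 1.9%

1.9%


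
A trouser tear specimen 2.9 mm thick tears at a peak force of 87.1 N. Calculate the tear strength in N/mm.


Tear strength = force / thickness
= 87.1 / 2.9
= 30.03 N/mm

30.03 N/mm


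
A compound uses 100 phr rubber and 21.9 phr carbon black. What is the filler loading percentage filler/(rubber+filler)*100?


Filler % = filler / (rubber + filler) * 100
= 21.9 / (100 + 21.9) * 100
= 21.9 / 121.9 * 100
= 17.97%

17.97%
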